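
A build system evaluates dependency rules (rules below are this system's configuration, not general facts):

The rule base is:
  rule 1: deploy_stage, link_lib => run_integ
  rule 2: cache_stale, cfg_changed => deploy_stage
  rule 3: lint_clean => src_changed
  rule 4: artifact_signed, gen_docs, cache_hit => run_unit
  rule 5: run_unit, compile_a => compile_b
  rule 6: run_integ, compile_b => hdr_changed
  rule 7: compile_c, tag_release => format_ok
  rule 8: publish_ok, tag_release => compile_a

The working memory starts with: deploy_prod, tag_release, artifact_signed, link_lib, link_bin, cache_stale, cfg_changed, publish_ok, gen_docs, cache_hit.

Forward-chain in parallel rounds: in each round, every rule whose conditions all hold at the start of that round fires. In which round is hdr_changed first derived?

3

[1] rule 2 [cache_stale, cfg_changed => deploy_stage]; rule 4 [artifact_signed, gen_docs, cache_hit => run_unit]; rule 8 [publish_ok, tag_release => compile_a]. ⇒ new: deploy_stage, run_unit, compile_a.
[2] rule 1 [deploy_stage, link_lib => run_integ]; rule 5 [run_unit, compile_a => compile_b]. ⇒ new: run_integ, compile_b.
[3] rule 6 [run_integ, compile_b => hdr_changed]. ⇒ new: hdr_changed.
hdr_changed first appears in round 3.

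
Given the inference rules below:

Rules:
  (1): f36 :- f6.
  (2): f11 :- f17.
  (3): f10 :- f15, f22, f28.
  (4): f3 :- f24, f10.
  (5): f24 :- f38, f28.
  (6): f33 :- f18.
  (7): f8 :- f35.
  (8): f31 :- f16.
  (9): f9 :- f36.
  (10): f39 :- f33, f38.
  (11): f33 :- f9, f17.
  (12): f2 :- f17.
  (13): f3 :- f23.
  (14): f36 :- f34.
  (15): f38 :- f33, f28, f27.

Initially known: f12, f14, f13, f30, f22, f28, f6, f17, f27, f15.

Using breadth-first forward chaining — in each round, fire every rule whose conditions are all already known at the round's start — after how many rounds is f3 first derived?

6

Round 1: (1) [f36 :- f6.]; (2) [f11 :- f17.]; (3) [f10 :- f15, f22, f28.]; (12) [f2 :- f17.]. Adds f36, f11, f10, f2.
Round 2: (9) [f9 :- f36.]. Adds f9.
Round 3: (11) [f33 :- f9, f17.]. Adds f33.
Round 4: (15) [f38 :- f33, f28, f27.]. Adds f38.
Round 5: (5) [f24 :- f38, f28.]; (10) [f39 :- f33, f38.]. Adds f24, f39.
Round 6: (4) [f3 :- f24, f10.]. Adds f3.
f3 first appears in round 6.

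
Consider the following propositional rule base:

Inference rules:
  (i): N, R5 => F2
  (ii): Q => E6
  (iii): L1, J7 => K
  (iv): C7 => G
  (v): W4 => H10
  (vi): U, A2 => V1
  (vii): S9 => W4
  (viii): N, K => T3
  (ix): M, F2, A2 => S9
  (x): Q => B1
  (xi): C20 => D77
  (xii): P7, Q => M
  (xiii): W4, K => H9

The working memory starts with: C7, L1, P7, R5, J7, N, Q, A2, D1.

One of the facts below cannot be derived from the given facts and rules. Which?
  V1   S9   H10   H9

Round 1 fires (i), (ii), (iii), (iv), (x), (xii), giving F2, E6, K, G, B1, M.
Round 2 fires (viii), (ix), giving T3, S9.
Round 3 fires (vii), giving W4.
Round 4 fires (v), (xiii), giving H10, H9.
Derived: H10 (round 4), S9 (round 2), H9 (round 4). V1 never appears in any round.

V1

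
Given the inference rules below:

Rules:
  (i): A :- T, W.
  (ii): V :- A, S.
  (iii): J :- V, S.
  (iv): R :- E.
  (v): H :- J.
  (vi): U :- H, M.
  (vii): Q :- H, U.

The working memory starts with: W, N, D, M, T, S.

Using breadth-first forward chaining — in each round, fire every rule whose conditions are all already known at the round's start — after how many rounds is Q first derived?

Round 1: (i) [A :- T, W.]. Adds A.
Round 2: (ii) [V :- A, S.]. Adds V.
Round 3: (iii) [J :- V, S.]. Adds J.
Round 4: (v) [H :- J.]. Adds H.
Round 5: (vi) [U :- H, M.]. Adds U.
Round 6: (vii) [Q :- H, U.]. Adds Q.
Q first appears in round 6.

6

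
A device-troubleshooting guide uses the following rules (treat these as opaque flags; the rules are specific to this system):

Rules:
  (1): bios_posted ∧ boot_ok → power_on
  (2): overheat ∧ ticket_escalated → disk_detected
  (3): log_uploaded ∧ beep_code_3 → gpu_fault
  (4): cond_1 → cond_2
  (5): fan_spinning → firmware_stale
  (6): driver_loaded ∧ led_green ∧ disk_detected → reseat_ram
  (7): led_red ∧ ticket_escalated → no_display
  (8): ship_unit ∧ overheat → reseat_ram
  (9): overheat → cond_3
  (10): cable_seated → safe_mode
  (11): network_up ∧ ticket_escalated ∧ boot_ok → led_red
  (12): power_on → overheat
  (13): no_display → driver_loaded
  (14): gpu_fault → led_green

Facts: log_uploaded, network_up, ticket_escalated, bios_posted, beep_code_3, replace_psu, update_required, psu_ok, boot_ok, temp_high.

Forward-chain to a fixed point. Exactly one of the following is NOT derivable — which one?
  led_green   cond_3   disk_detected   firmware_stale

Round 1: (1) [bios_posted ∧ boot_ok → power_on]; (3) [log_uploaded ∧ beep_code_3 → gpu_fault]; (11) [network_up ∧ ticket_escalated ∧ boot_ok → led_red]. New: power_on, gpu_fault, led_red.
Round 2: (7) [led_red ∧ ticket_escalated → no_display]; (12) [power_on → overheat]; (14) [gpu_fault → led_green]. New: no_display, overheat, led_green.
Round 3: (2) [overheat ∧ ticket_escalated → disk_detected]; (9) [overheat → cond_3]; (13) [no_display → driver_loaded]. New: disk_detected, cond_3, driver_loaded.
Round 4: (6) [driver_loaded ∧ led_green ∧ disk_detected → reseat_ram]. New: reseat_ram.
Derived: led_green (round 2), cond_3 (round 3), disk_detected (round 3). firmware_stale never appears in any round.

firmware_stale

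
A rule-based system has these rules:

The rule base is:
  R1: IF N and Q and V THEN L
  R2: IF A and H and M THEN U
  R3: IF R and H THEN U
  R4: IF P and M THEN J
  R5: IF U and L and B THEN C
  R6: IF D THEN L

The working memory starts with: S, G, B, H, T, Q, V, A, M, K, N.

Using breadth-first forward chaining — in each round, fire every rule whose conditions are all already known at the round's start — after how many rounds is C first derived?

2

Round 1 fires R1, R2, giving L, U.
Round 2 fires R5, giving C.
C first appears in round 2.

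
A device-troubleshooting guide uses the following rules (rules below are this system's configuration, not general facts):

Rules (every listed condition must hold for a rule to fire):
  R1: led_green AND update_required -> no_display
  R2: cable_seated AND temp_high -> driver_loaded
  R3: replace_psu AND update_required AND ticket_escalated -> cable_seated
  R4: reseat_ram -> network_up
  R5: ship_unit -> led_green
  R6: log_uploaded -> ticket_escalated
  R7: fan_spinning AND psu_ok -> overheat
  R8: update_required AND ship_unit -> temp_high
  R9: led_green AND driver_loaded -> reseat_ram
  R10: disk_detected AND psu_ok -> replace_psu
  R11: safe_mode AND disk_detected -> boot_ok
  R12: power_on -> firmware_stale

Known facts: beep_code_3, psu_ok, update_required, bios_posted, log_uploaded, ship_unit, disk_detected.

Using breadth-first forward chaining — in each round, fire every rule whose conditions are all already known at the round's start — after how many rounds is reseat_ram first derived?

[1] R5 [ship_unit -> led_green]; R6 [log_uploaded -> ticket_escalated]; R8 [update_required AND ship_unit -> temp_high]; R10 [disk_detected AND psu_ok -> replace_psu]. ⇒ new: led_green, ticket_escalated, temp_high, replace_psu.
[2] R1 [led_green AND update_required -> no_display]; R3 [replace_psu AND update_required AND ticket_escalated -> cable_seated]. ⇒ new: no_display, cable_seated.
[3] R2 [cable_seated AND temp_high -> driver_loaded]. ⇒ new: driver_loaded.
[4] R9 [led_green AND driver_loaded -> reseat_ram]. ⇒ new: reseat_ram.
reseat_ram first appears in round 4.

4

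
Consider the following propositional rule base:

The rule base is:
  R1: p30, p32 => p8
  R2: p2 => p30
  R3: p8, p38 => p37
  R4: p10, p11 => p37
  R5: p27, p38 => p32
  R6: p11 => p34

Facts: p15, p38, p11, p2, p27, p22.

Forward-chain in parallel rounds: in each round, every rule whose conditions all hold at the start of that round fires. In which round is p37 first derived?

Round 1: R2 [p2 => p30]; R5 [p27, p38 => p32]; R6 [p11 => p34]. New: p30, p32, p34.
Round 2: R1 [p30, p32 => p8]. New: p8.
Round 3: R3 [p8, p38 => p37]. New: p37.
p37 first appears in round 3.

3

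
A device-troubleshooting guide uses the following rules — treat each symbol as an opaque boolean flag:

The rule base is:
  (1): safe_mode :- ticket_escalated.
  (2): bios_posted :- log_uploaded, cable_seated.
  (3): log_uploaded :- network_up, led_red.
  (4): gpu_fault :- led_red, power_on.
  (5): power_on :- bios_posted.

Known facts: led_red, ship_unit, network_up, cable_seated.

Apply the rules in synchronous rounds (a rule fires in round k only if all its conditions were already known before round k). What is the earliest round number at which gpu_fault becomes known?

4

Round 1: (3) [log_uploaded :- network_up, led_red.]. Adds log_uploaded.
Round 2: (2) [bios_posted :- log_uploaded, cable_seated.]. Adds bios_posted.
Round 3: (5) [power_on :- bios_posted.]. Adds power_on.
Round 4: (4) [gpu_fault :- led_red, power_on.]. Adds gpu_fault.
gpu_fault first appears in round 4.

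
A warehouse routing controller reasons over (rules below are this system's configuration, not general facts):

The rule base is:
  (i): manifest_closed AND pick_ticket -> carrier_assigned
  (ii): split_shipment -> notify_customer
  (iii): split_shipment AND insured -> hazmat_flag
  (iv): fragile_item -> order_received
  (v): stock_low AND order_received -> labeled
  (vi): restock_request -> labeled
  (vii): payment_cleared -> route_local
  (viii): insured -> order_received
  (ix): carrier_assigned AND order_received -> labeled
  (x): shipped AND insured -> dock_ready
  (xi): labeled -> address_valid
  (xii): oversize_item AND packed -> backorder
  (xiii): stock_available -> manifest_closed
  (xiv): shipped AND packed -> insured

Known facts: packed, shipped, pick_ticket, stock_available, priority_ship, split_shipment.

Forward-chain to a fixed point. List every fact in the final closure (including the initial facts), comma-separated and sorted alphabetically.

Round 1 — (ii), (xiii), (xiv), derive notify_customer, manifest_closed, insured.
Round 2 — (i), (iii), (viii), (x), derive carrier_assigned, hazmat_flag, order_received, dock_ready.
Round 3 — (ix), derive labeled.
Round 4 — (xi), derive address_valid.

address_valid, carrier_assigned, dock_ready, hazmat_flag, insured, labeled, manifest_closed, notify_customer, order_received, packed, pick_ticket, priority_ship, shipped, split_shipment, stock_available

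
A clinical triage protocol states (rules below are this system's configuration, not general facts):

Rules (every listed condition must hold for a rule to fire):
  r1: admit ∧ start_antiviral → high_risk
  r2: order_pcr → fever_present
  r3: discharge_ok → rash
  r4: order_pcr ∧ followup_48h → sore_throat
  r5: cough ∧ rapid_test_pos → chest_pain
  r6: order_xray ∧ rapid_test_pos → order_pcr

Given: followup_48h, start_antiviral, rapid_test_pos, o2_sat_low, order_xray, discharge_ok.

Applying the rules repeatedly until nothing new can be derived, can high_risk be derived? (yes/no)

Round 1: r3 [discharge_ok → rash]; r6 [order_xray ∧ rapid_test_pos → order_pcr]. Adds rash, order_pcr.
Round 2: r2 [order_pcr → fever_present]; r4 [order_pcr ∧ followup_48h → sore_throat]. Adds fever_present, sore_throat.
Fixed point reached. high_risk is concluded only by r1; r1 needs admit (never derived).

no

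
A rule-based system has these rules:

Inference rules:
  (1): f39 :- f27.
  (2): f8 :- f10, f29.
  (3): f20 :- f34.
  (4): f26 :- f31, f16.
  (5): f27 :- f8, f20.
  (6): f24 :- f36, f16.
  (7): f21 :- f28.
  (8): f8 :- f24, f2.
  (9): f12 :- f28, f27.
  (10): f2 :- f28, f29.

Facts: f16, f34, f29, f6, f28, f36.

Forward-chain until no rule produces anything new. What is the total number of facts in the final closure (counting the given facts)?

Round 1 fires (3), (6), (7), (10), giving f20, f24, f21, f2.
Round 2 fires (8), giving f8.
Round 3 fires (5), giving f27.
Round 4 fires (1), (9), giving f39, f12.
Closure: {f12, f16, f2, f20, f21, f24, f27, f28, f29, f34, f36, f39, f6, f8} — 14 facts.

14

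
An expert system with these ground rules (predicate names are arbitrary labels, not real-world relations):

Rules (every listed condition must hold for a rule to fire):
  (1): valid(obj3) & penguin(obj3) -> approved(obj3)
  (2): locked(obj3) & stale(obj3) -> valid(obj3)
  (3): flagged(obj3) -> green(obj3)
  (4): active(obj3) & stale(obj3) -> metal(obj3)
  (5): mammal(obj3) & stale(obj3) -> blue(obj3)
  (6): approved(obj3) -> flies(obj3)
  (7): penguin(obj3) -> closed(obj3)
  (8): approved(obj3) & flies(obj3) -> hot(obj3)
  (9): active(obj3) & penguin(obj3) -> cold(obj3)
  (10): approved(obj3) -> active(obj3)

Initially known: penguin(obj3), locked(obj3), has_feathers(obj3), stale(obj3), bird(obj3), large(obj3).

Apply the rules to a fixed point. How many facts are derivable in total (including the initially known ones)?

14

Round 1: (2) [locked(obj3) & stale(obj3) -> valid(obj3)]; (7) [penguin(obj3) -> closed(obj3)]. Adds valid(obj3), closed(obj3).
Round 2: (1) [valid(obj3) & penguin(obj3) -> approved(obj3)]. Adds approved(obj3).
Round 3: (6) [approved(obj3) -> flies(obj3)]; (10) [approved(obj3) -> active(obj3)]. Adds flies(obj3), active(obj3).
Round 4: (4) [active(obj3) & stale(obj3) -> metal(obj3)]; (8) [approved(obj3) & flies(obj3) -> hot(obj3)]; (9) [active(obj3) & penguin(obj3) -> cold(obj3)]. Adds metal(obj3), hot(obj3), cold(obj3).
Closure: {active(obj3), approved(obj3), bird(obj3), closed(obj3), cold(obj3), flies(obj3), has_feathers(obj3), hot(obj3), large(obj3), locked(obj3), metal(obj3), penguin(obj3), stale(obj3), valid(obj3)} — 14 facts.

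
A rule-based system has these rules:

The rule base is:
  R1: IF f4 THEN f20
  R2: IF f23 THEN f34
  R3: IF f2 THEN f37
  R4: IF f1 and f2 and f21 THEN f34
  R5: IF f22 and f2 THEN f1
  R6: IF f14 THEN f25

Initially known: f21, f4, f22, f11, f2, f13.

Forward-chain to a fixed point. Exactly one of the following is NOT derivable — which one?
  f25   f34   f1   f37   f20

f25

Round 1 fires R1, R3, R5, giving f20, f37, f1.
Round 2 fires R4, giving f34.
Derived: f37 (round 1), f20 (round 1), f34 (round 2), f1 (round 1). f25 never appears in any round.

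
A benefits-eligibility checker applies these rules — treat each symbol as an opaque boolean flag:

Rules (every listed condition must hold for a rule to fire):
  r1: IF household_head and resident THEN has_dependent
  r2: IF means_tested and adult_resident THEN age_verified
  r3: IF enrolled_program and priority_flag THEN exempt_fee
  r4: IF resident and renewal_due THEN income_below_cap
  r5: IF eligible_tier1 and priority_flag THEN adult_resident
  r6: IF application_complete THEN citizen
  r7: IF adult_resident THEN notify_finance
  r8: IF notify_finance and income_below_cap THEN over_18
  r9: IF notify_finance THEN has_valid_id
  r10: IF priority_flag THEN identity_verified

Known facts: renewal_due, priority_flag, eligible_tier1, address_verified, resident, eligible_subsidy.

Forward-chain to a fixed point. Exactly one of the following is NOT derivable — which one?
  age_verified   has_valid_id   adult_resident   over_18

age_verified

Round 1 — r4, r5, r10, derive income_below_cap, adult_resident, identity_verified.
Round 2 — r7, derive notify_finance.
Round 3 — r8, r9, derive over_18, has_valid_id.
Derived: adult_resident (round 1), over_18 (round 3), has_valid_id (round 3). age_verified never appears in any round.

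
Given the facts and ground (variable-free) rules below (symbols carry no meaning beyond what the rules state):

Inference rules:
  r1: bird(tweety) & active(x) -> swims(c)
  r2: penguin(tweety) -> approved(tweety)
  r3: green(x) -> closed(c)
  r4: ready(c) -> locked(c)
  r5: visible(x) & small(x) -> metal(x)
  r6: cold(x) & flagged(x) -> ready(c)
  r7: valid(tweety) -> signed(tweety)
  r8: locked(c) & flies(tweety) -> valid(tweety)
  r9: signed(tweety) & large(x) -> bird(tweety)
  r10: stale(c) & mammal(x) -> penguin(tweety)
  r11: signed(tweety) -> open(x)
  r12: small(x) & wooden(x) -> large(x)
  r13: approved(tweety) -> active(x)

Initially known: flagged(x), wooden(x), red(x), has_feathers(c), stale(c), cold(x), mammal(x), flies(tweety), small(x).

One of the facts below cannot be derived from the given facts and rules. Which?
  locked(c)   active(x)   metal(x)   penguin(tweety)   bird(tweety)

Round 1 fires r6, r10, r12, giving ready(c), penguin(tweety), large(x).
Round 2 fires r2, r4, giving approved(tweety), locked(c).
Round 3 fires r8, r13, giving valid(tweety), active(x).
Round 4 fires r7, giving signed(tweety).
Round 5 fires r9, r11, giving bird(tweety), open(x).
Round 6 fires r1, giving swims(c).
Derived: bird(tweety) (round 5), locked(c) (round 2), penguin(tweety) (round 1), active(x) (round 3). metal(x) never appears in any round.

metal(x)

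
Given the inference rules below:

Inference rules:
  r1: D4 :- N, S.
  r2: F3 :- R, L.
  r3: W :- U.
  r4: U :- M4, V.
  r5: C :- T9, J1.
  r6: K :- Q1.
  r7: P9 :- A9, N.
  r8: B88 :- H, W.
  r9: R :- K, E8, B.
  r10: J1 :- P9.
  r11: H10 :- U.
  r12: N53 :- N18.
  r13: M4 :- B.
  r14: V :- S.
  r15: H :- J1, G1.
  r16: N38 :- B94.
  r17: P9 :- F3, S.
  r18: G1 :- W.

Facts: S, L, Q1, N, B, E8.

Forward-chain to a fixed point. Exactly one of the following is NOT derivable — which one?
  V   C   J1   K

C

Round 1 fires r1, r6, r13, r14, giving D4, K, M4, V.
Round 2 fires r4, r9, giving U, R.
Round 3 fires r2, r3, r11, giving F3, W, H10.
Round 4 fires r17, r18, giving P9, G1.
Round 5 fires r10, giving J1.
Round 6 fires r15, giving H.
Round 7 fires r8, giving B88.
Derived: V (round 1), K (round 1), J1 (round 5). C never appears in any round.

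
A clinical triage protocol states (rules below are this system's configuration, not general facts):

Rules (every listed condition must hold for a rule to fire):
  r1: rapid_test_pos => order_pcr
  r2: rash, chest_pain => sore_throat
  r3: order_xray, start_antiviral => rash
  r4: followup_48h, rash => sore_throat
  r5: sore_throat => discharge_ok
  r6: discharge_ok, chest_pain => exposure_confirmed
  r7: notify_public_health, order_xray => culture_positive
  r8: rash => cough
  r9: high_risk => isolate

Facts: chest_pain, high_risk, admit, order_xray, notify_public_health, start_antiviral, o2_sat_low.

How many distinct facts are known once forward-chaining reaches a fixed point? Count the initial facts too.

14

[1] r3 [order_xray, start_antiviral => rash]; r7 [notify_public_health, order_xray => culture_positive]; r9 [high_risk => isolate]. ⇒ new: rash, culture_positive, isolate.
[2] r2 [rash, chest_pain => sore_throat]; r8 [rash => cough]. ⇒ new: sore_throat, cough.
[3] r5 [sore_throat => discharge_ok]. ⇒ new: discharge_ok.
[4] r6 [discharge_ok, chest_pain => exposure_confirmed]. ⇒ new: exposure_confirmed.
Closure: {admit, chest_pain, cough, culture_positive, discharge_ok, exposure_confirmed, high_risk, isolate, notify_public_health, o2_sat_low, order_xray, rash, sore_throat, start_antiviral} — 14 facts.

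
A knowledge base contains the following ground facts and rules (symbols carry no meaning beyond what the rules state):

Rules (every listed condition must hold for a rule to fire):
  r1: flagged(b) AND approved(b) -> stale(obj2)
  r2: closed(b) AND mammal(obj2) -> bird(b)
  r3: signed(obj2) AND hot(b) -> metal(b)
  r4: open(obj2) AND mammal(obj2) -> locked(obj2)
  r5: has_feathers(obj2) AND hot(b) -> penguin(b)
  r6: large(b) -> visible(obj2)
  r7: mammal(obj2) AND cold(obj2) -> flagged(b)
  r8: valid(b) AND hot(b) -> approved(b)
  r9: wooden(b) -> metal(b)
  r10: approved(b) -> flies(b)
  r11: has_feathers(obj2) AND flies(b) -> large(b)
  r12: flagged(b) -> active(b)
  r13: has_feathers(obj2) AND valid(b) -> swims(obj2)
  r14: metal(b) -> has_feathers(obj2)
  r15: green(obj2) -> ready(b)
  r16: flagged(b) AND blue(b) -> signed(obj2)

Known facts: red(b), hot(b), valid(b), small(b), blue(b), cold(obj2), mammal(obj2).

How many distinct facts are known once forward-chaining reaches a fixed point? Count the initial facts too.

19

[1] r7 [mammal(obj2) AND cold(obj2) -> flagged(b)]; r8 [valid(b) AND hot(b) -> approved(b)]. ⇒ new: flagged(b), approved(b).
[2] r1 [flagged(b) AND approved(b) -> stale(obj2)]; r10 [approved(b) -> flies(b)]; r12 [flagged(b) -> active(b)]; r16 [flagged(b) AND blue(b) -> signed(obj2)]. ⇒ new: stale(obj2), flies(b), active(b), signed(obj2).
[3] r3 [signed(obj2) AND hot(b) -> metal(b)]. ⇒ new: metal(b).
[4] r14 [metal(b) -> has_feathers(obj2)]. ⇒ new: has_feathers(obj2).
[5] r5 [has_feathers(obj2) AND hot(b) -> penguin(b)]; r11 [has_feathers(obj2) AND flies(b) -> large(b)]; r13 [has_feathers(obj2) AND valid(b) -> swims(obj2)]. ⇒ new: penguin(b), large(b), swims(obj2).
[6] r6 [large(b) -> visible(obj2)]. ⇒ new: visible(obj2).
Closure: {active(b), approved(b), blue(b), cold(obj2), flagged(b), flies(b), has_feathers(obj2), hot(b), large(b), mammal(obj2), metal(b), penguin(b), red(b), signed(obj2), small(b), stale(obj2), swims(obj2), valid(b), visible(obj2)} — 19 facts.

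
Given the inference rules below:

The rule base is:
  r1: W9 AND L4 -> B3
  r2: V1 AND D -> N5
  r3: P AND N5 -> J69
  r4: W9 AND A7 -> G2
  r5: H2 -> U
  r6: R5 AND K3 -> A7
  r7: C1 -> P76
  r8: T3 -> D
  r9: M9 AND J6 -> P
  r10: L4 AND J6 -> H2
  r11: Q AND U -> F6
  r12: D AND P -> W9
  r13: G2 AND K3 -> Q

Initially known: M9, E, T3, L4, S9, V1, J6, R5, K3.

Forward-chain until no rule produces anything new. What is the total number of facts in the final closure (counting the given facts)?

Round 1 fires r6, r8, r9, r10, giving A7, D, P, H2.
Round 2 fires r2, r5, r12, giving N5, U, W9.
Round 3 fires r1, r3, r4, giving B3, J69, G2.
Round 4 fires r13, giving Q.
Round 5 fires r11, giving F6.
Closure: {A7, B3, D, E, F6, G2, H2, J6, J69, K3, L4, M9, N5, P, Q, R5, S9, T3, U, V1, W9} — 21 facts.

21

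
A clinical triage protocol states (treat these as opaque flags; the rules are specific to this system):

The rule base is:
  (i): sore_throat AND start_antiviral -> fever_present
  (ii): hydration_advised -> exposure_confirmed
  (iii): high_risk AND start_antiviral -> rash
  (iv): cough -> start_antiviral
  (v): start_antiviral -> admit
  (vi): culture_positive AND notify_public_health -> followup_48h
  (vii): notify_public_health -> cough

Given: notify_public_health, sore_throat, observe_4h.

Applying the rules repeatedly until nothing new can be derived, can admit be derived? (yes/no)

Round 1 — (vii), derive cough.
Round 2 — (iv), derive start_antiviral.
Round 3 — (i), (v), derive fever_present, admit.
admit appears in round 3, so it is derivable.

yes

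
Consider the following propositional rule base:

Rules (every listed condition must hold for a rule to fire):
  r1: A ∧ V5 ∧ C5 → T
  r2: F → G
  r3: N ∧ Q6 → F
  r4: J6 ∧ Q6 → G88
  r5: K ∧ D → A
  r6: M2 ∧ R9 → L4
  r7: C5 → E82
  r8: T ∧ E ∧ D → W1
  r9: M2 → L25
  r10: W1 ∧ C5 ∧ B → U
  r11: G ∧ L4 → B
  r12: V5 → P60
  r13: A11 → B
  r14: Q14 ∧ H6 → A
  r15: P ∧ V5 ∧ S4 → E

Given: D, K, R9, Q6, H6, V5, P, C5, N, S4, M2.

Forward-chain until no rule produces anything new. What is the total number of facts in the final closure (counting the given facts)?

23

[1] r3 [N ∧ Q6 → F]; r5 [K ∧ D → A]; r6 [M2 ∧ R9 → L4]; r7 [C5 → E82]; r9 [M2 → L25]; r12 [V5 → P60]; r15 [P ∧ V5 ∧ S4 → E]. ⇒ new: F, A, L4, E82, L25, P60, E.
[2] r1 [A ∧ V5 ∧ C5 → T]; r2 [F → G]. ⇒ new: T, G.
[3] r8 [T ∧ E ∧ D → W1]; r11 [G ∧ L4 → B]. ⇒ new: W1, B.
[4] r10 [W1 ∧ C5 ∧ B → U]. ⇒ new: U.
Closure: {A, B, C5, D, E, E82, F, G, H6, K, L25, L4, M2, N, P, P60, Q6, R9, S4, T, U, V5, W1} — 23 facts.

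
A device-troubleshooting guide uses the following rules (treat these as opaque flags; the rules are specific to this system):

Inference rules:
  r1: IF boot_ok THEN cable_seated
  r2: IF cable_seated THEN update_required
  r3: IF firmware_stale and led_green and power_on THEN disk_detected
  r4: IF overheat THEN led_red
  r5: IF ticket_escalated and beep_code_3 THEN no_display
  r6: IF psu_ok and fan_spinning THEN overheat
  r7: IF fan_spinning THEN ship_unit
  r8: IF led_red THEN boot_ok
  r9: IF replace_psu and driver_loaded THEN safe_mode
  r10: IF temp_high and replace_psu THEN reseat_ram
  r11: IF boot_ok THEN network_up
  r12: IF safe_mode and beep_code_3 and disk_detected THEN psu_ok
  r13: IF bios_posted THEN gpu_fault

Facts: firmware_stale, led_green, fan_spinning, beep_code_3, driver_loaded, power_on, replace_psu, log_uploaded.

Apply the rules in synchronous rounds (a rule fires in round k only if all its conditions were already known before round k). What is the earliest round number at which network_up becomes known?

[1] r3 [IF firmware_stale and led_green and power_on THEN disk_detected]; r7 [IF fan_spinning THEN ship_unit]; r9 [IF replace_psu and driver_loaded THEN safe_mode]. ⇒ new: disk_detected, ship_unit, safe_mode.
[2] r12 [IF safe_mode and beep_code_3 and disk_detected THEN psu_ok]. ⇒ new: psu_ok.
[3] r6 [IF psu_ok and fan_spinning THEN overheat]. ⇒ new: overheat.
[4] r4 [IF overheat THEN led_red]. ⇒ new: led_red.
[5] r8 [IF led_red THEN boot_ok]. ⇒ new: boot_ok.
[6] r1 [IF boot_ok THEN cable_seated]; r11 [IF boot_ok THEN network_up]. ⇒ new: cable_seated, network_up.
network_up first appears in round 6.

6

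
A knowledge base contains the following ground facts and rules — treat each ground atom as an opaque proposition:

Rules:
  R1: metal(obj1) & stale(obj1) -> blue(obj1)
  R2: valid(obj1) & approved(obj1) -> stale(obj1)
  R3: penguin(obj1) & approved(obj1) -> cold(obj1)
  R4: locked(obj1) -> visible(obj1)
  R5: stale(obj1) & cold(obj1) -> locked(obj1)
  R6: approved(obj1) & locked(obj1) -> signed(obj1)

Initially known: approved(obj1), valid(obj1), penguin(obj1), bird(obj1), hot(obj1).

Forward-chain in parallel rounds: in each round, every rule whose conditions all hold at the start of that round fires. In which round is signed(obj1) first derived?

[1] R2 [valid(obj1) & approved(obj1) -> stale(obj1)]; R3 [penguin(obj1) & approved(obj1) -> cold(obj1)]. ⇒ new: stale(obj1), cold(obj1).
[2] R5 [stale(obj1) & cold(obj1) -> locked(obj1)]. ⇒ new: locked(obj1).
[3] R4 [locked(obj1) -> visible(obj1)]; R6 [approved(obj1) & locked(obj1) -> signed(obj1)]. ⇒ new: visible(obj1), signed(obj1).
signed(obj1) first appears in round 3.

3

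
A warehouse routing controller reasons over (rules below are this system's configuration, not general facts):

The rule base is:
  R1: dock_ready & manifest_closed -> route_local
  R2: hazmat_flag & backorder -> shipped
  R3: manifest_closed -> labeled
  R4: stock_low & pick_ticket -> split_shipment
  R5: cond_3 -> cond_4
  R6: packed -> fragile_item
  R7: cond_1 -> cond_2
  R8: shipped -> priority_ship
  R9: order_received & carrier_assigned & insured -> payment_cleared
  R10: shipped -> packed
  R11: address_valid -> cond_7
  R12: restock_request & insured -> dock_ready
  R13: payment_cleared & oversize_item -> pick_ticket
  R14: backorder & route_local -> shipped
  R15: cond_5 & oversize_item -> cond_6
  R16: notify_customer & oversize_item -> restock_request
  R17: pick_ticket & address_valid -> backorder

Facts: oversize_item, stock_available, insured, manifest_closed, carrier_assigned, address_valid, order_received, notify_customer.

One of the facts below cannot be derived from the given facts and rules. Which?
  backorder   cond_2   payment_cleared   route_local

cond_2

Round 1 — R3, R9, R11, R16, derive labeled, payment_cleared, cond_7, restock_request.
Round 2 — R12, R13, derive dock_ready, pick_ticket.
Round 3 — R1, R17, derive route_local, backorder.
Round 4 — R14, derive shipped.
Round 5 — R8, R10, derive priority_ship, packed.
Round 6 — R6, derive fragile_item.
Derived: route_local (round 3), backorder (round 3), payment_cleared (round 1). cond_2 never appears in any round.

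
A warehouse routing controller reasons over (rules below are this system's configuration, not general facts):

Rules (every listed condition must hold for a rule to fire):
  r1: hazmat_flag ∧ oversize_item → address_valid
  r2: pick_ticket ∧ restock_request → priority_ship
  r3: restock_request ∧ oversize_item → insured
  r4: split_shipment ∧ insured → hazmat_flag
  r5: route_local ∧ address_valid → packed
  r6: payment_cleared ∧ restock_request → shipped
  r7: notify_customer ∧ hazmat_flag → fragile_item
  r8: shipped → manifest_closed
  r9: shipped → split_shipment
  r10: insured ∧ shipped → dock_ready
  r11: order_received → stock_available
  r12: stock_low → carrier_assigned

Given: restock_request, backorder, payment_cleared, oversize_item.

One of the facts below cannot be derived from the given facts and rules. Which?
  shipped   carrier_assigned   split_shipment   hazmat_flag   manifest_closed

Round 1: r3 [restock_request ∧ oversize_item → insured]; r6 [payment_cleared ∧ restock_request → shipped]. New: insured, shipped.
Round 2: r8 [shipped → manifest_closed]; r9 [shipped → split_shipment]; r10 [insured ∧ shipped → dock_ready]. New: manifest_closed, split_shipment, dock_ready.
Round 3: r4 [split_shipment ∧ insured → hazmat_flag]. New: hazmat_flag.
Round 4: r1 [hazmat_flag ∧ oversize_item → address_valid]. New: address_valid.
Derived: hazmat_flag (round 3), shipped (round 1), manifest_closed (round 2), split_shipment (round 2). carrier_assigned never appears in any round.

carrier_assigned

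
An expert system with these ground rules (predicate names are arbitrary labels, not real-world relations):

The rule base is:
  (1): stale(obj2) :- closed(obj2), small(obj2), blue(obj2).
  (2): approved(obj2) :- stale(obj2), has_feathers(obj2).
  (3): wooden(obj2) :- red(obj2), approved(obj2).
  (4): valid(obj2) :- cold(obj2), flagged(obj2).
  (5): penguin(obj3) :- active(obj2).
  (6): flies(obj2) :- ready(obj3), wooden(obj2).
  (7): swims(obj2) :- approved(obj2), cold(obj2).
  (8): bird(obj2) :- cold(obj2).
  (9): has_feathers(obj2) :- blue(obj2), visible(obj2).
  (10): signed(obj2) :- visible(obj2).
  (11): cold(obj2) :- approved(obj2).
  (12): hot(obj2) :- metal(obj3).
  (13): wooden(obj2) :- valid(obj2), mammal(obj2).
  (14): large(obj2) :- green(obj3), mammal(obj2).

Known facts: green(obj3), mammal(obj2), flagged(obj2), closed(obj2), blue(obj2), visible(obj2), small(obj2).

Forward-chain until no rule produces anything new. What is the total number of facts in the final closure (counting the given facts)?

17

Round 1 fires (1), (9), (10), (14), giving stale(obj2), has_feathers(obj2), signed(obj2), large(obj2).
Round 2 fires (2), giving approved(obj2).
Round 3 fires (11), giving cold(obj2).
Round 4 fires (4), (7), (8), giving valid(obj2), swims(obj2), bird(obj2).
Round 5 fires (13), giving wooden(obj2).
Closure: {approved(obj2), bird(obj2), blue(obj2), closed(obj2), cold(obj2), flagged(obj2), green(obj3), has_feathers(obj2), large(obj2), mammal(obj2), signed(obj2), small(obj2), stale(obj2), swims(obj2), valid(obj2), visible(obj2), wooden(obj2)} — 17 facts.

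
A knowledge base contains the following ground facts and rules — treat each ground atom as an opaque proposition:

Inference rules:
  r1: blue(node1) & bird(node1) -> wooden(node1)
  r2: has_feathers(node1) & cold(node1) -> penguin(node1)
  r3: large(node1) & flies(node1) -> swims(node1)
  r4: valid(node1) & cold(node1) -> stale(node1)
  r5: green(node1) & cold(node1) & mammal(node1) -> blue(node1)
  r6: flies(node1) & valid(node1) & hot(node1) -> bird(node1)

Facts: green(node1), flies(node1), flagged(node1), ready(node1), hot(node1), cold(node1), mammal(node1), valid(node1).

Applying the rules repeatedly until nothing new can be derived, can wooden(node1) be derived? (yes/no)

yes

Round 1: r4 [valid(node1) & cold(node1) -> stale(node1)]; r5 [green(node1) & cold(node1) & mammal(node1) -> blue(node1)]; r6 [flies(node1) & valid(node1) & hot(node1) -> bird(node1)]. New: stale(node1), blue(node1), bird(node1).
Round 2: r1 [blue(node1) & bird(node1) -> wooden(node1)]. New: wooden(node1).
wooden(node1) appears in round 2, so it is derivable.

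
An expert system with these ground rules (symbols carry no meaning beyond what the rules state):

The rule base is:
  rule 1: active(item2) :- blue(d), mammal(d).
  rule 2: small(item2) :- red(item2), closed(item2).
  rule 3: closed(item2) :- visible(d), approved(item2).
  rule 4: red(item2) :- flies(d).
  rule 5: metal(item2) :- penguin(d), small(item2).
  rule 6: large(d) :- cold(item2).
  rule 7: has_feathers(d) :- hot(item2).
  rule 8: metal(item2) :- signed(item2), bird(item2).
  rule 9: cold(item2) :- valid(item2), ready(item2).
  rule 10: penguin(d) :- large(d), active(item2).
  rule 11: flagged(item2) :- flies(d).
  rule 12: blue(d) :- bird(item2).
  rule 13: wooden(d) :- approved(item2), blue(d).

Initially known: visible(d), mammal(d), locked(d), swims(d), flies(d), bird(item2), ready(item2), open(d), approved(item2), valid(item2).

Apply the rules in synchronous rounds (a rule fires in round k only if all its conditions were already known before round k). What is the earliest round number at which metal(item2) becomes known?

Round 1 fires rule 3, rule 4, rule 9, rule 11, rule 12, giving closed(item2), red(item2), cold(item2), flagged(item2), blue(d).
Round 2 fires rule 1, rule 2, rule 6, rule 13, giving active(item2), small(item2), large(d), wooden(d).
Round 3 fires rule 10, giving penguin(d).
Round 4 fires rule 5, giving metal(item2).
metal(item2) first appears in round 4.

4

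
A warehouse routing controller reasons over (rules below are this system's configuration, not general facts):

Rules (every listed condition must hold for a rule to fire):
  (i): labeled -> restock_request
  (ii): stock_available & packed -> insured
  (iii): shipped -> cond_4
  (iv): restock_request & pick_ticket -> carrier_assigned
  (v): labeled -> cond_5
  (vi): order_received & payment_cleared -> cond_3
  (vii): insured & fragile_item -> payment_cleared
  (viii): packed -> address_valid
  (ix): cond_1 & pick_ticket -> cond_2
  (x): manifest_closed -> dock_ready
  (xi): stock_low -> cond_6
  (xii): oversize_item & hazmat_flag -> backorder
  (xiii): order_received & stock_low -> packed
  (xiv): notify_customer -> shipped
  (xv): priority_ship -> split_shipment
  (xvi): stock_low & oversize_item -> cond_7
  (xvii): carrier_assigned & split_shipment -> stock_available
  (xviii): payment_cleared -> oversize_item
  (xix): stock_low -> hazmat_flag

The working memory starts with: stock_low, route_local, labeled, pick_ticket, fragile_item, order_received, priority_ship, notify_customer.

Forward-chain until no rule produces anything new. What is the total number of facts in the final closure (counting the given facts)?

Round 1 — (i), (v), (xi), (xiii), (xiv), (xv), (xix), derive restock_request, cond_5, cond_6, packed, shipped, split_shipment, hazmat_flag.
Round 2 — (iii), (iv), (viii), derive cond_4, carrier_assigned, address_valid.
Round 3 — (xvii), derive stock_available.
Round 4 — (ii), derive insured.
Round 5 — (vii), derive payment_cleared.
Round 6 — (vi), (xviii), derive cond_3, oversize_item.
Round 7 — (xii), (xvi), derive backorder, cond_7.
Closure: {address_valid, backorder, carrier_assigned, cond_3, cond_4, cond_5, cond_6, cond_7, fragile_item, hazmat_flag, insured, labeled, notify_customer, order_received, oversize_item, packed, payment_cleared, pick_ticket, priority_ship, restock_request, route_local, shipped, split_shipment, stock_available, stock_low} — 25 facts.

25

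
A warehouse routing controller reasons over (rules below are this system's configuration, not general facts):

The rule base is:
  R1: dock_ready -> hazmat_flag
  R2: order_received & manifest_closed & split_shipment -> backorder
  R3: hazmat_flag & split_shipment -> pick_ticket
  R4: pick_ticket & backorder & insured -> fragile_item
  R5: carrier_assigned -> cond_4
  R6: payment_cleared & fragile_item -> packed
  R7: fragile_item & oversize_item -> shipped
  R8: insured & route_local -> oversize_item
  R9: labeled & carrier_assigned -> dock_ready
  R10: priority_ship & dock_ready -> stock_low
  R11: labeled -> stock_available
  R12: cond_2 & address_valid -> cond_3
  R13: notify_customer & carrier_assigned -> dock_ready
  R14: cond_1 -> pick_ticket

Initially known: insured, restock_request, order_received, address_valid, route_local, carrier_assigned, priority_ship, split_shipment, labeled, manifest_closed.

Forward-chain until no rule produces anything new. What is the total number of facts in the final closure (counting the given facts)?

20

Round 1 fires R2, R5, R8, R9, R11, giving backorder, cond_4, oversize_item, dock_ready, stock_available.
Round 2 fires R1, R10, giving hazmat_flag, stock_low.
Round 3 fires R3, giving pick_ticket.
Round 4 fires R4, giving fragile_item.
Round 5 fires R7, giving shipped.
Closure: {address_valid, backorder, carrier_assigned, cond_4, dock_ready, fragile_item, hazmat_flag, insured, labeled, manifest_closed, order_received, oversize_item, pick_ticket, priority_ship, restock_request, route_local, shipped, split_shipment, stock_available, stock_low} — 20 facts.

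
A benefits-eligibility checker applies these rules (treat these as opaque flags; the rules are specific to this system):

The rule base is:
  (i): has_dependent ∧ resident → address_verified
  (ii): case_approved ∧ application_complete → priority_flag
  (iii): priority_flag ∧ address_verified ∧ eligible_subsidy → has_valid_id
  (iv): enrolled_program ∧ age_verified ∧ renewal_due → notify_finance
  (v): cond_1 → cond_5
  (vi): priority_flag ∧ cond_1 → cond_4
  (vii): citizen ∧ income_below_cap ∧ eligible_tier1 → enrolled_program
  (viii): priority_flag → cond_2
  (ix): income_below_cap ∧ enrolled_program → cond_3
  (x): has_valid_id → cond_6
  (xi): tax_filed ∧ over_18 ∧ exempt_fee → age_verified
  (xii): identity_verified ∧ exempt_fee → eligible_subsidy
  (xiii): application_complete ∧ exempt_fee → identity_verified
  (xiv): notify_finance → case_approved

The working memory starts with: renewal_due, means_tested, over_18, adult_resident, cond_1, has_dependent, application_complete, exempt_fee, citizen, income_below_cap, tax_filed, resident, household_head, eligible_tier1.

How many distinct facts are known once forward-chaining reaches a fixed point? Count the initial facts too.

28

Round 1: (i) [has_dependent ∧ resident → address_verified]; (v) [cond_1 → cond_5]; (vii) [citizen ∧ income_below_cap ∧ eligible_tier1 → enrolled_program]; (xi) [tax_filed ∧ over_18 ∧ exempt_fee → age_verified]; (xiii) [application_complete ∧ exempt_fee → identity_verified]. New: address_verified, cond_5, enrolled_program, age_verified, identity_verified.
Round 2: (iv) [enrolled_program ∧ age_verified ∧ renewal_due → notify_finance]; (ix) [income_below_cap ∧ enrolled_program → cond_3]; (xii) [identity_verified ∧ exempt_fee → eligible_subsidy]. New: notify_finance, cond_3, eligible_subsidy.
Round 3: (xiv) [notify_finance → case_approved]. New: case_approved.
Round 4: (ii) [case_approved ∧ application_complete → priority_flag]. New: priority_flag.
Round 5: (iii) [priority_flag ∧ address_verified ∧ eligible_subsidy → has_valid_id]; (vi) [priority_flag ∧ cond_1 → cond_4]; (viii) [priority_flag → cond_2]. New: has_valid_id, cond_4, cond_2.
Round 6: (x) [has_valid_id → cond_6]. New: cond_6.
Closure: {address_verified, adult_resident, age_verified, application_complete, case_approved, citizen, cond_1, cond_2, cond_3, cond_4, cond_5, cond_6, eligible_subsidy, eligible_tier1, enrolled_program, exempt_fee, has_dependent, has_valid_id, household_head, identity_verified, income_below_cap, means_tested, notify_finance, over_18, priority_flag, renewal_due, resident, tax_filed} — 28 facts.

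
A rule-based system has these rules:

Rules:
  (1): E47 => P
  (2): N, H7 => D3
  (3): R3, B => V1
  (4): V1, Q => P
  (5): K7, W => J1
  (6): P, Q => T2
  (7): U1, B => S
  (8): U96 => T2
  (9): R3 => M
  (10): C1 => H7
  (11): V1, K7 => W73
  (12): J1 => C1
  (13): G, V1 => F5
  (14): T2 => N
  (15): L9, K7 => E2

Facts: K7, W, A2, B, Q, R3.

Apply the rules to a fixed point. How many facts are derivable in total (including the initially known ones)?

16

Round 1: (3) [R3, B => V1]; (5) [K7, W => J1]; (9) [R3 => M]. Adds V1, J1, M.
Round 2: (4) [V1, Q => P]; (11) [V1, K7 => W73]; (12) [J1 => C1]. Adds P, W73, C1.
Round 3: (6) [P, Q => T2]; (10) [C1 => H7]. Adds T2, H7.
Round 4: (14) [T2 => N]. Adds N.
Round 5: (2) [N, H7 => D3]. Adds D3.
Closure: {A2, B, C1, D3, H7, J1, K7, M, N, P, Q, R3, T2, V1, W, W73} — 16 facts.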